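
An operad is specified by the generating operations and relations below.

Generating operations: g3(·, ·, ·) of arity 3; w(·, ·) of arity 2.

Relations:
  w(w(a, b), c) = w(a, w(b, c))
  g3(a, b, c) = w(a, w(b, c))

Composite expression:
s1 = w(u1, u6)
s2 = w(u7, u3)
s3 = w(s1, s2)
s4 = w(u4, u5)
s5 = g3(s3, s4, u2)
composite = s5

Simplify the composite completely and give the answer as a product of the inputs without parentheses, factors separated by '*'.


Associativity of g3 dissolves the nesting; only the u-input order survives.
w(u1, u6) collapses to u1 * u6
w(u7, u3) collapses to u7 * u3
w(w(u1, u6), w(u7, u3)) collapses to u1 * u6 * u7 * u3
w(u4, u5) collapses to u4 * u5
g3(w(w(u1, u6), w(u7, u3)), w(u4, u5), u2) collapses to u1 * u6 * u7 * u3 * u4 * u5 * u2

u1 * u6 * u7 * u3 * u4 * u5 * u2


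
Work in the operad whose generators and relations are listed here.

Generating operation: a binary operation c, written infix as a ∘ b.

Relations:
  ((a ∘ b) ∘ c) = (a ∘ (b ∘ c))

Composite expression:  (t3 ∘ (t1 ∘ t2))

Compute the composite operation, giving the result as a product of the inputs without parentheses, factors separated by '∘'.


t3 ∘ t1 ∘ t2

Associativity of c dissolves the nesting; only the t-input order survives.
(t1 ∘ t2) unparenthesizes to t1 ∘ t2
(t3 ∘ (t1 ∘ t2)) unparenthesizes to t3 ∘ t1 ∘ t2


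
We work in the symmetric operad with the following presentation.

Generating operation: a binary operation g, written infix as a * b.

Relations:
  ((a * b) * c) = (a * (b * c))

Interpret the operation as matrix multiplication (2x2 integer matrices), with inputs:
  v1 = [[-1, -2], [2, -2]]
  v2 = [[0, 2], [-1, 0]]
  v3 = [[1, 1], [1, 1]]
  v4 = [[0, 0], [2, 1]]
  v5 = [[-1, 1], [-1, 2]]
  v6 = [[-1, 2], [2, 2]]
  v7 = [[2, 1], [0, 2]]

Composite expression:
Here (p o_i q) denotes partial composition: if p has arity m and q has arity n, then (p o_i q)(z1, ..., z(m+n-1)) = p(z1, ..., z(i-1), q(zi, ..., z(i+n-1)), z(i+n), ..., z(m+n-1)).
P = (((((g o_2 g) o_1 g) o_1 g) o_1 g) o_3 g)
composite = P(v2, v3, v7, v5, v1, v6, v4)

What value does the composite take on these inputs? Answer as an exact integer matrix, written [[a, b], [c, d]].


[[120, 60], [-60, -30]]

(v2 * v3) = [[2, 2], [-1, -1]]
(v7 * v5) = [[-3, 4], [-2, 4]]
((v2 * v3) * (v7 * v5)) = [[-10, 16], [5, -8]]
(((v2 * v3) * (v7 * v5)) * v1) = [[42, -12], [-21, 6]]
(v6 * v4) = [[4, 2], [4, 2]]
((((v2 * v3) * (v7 * v5)) * v1) * (v6 * v4)) = [[120, 60], [-60, -30]]


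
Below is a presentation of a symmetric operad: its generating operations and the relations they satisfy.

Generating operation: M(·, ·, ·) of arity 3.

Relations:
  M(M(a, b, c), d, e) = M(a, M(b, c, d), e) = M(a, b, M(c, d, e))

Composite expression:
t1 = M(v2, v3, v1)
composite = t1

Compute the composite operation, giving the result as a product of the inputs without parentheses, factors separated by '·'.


v2 · v3 · v1

Associativity of M dissolves the nesting; only the v-input order survives.
M(v2, v3, v1) reduces to v2 · v3 · v1


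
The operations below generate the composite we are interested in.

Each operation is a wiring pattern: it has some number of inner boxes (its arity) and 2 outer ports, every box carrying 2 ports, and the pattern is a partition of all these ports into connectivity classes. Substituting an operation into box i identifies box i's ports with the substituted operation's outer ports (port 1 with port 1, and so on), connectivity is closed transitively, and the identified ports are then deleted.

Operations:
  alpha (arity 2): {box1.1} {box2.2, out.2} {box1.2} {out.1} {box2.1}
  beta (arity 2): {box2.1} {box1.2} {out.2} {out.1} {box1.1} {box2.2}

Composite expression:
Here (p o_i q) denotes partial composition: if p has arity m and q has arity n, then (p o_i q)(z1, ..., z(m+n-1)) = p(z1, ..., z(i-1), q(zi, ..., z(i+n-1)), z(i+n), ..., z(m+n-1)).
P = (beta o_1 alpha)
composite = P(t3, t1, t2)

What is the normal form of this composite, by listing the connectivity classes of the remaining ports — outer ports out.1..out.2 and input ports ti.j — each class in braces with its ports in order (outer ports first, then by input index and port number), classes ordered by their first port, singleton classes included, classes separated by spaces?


{out.1} {out.2} {t1.1} {t1.2} {t2.1} {t2.2} {t3.1} {t3.2}

Two ports join when wires chain via beta-identified ports.
stage alpha: inputs (t3, t1), connectivity {out.1} {out.2, t1.2} {t1.1} {t3.1} {t3.2}, out.j its boundary
stage beta: inputs (t3, t1, t2), connectivity {out.1} {out.2} {t1.1} {t1.2} {t2.1} {t2.2} {t3.1} {t3.2}, out.j its boundary


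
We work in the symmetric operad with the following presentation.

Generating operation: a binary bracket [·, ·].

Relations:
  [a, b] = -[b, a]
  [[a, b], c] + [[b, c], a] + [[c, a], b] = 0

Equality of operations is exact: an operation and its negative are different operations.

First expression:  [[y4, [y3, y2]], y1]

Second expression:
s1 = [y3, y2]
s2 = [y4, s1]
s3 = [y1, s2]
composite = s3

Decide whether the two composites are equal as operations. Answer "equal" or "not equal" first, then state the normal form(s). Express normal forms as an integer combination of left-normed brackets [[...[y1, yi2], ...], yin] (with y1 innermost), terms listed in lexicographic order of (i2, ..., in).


not equal — first -[[[y1, y2], y3], y4] + [[[y1, y3], y2], y4] + [[[y1, y4], y2], y3] - [[[y1, y4], y3], y2], second [[[y1, y2], y3], y4] - [[[y1, y3], y2], y4] - [[[y1, y4], y2], y3] + [[[y1, y4], y3], y2]

The first expression reduces to -[[[y1, y2], y3], y4] + [[[y1, y3], y2], y4] + [[[y1, y4], y2], y3] - [[[y1, y4], y3], y2]
The second expression reduces to [[[y1, y2], y3], y4] - [[[y1, y3], y2], y4] - [[[y1, y4], y2], y3] + [[[y1, y4], y3], y2]
The normal forms differ: not equal.


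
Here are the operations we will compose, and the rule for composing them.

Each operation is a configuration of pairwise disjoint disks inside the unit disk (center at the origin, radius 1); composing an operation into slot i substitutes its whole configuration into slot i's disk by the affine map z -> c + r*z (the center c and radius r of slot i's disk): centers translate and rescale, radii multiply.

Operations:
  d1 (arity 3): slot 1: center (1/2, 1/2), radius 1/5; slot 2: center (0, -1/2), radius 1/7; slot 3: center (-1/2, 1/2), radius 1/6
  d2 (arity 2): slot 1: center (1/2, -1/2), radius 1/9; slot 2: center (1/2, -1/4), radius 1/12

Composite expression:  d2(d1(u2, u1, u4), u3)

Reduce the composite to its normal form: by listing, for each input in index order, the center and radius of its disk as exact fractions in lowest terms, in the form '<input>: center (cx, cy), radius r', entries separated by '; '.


u1: center (1/2, -5/9), radius 1/63; u2: center (5/9, -4/9), radius 1/45; u3: center (1/2, -1/4), radius 1/12; u4: center (4/9, -4/9), radius 1/54


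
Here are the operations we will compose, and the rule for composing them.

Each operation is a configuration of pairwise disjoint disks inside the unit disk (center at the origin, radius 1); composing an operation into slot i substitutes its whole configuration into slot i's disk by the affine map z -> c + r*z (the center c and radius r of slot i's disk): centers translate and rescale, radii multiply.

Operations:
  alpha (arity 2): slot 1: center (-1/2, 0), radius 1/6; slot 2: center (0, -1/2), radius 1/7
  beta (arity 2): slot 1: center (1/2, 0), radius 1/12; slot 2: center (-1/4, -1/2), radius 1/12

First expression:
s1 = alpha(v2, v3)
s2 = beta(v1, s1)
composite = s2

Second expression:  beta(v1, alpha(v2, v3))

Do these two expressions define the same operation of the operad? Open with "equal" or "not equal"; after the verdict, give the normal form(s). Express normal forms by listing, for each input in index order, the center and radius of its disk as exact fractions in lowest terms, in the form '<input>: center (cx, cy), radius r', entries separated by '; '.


equal: each reduces to v1: center (1/2, 0), radius 1/12; v2: center (-7/24, -1/2), radius 1/72; v3: center (-1/4, -13/24), radius 1/84

Reducing the first expression gives v1: center (1/2, 0), radius 1/12; v2: center (-7/24, -1/2), radius 1/72; v3: center (-1/4, -13/24), radius 1/84
Reducing the second expression gives v1: center (1/2, 0), radius 1/12; v2: center (-7/24, -1/2), radius 1/72; v3: center (-1/4, -13/24), radius 1/84
Identical normal forms: equal.


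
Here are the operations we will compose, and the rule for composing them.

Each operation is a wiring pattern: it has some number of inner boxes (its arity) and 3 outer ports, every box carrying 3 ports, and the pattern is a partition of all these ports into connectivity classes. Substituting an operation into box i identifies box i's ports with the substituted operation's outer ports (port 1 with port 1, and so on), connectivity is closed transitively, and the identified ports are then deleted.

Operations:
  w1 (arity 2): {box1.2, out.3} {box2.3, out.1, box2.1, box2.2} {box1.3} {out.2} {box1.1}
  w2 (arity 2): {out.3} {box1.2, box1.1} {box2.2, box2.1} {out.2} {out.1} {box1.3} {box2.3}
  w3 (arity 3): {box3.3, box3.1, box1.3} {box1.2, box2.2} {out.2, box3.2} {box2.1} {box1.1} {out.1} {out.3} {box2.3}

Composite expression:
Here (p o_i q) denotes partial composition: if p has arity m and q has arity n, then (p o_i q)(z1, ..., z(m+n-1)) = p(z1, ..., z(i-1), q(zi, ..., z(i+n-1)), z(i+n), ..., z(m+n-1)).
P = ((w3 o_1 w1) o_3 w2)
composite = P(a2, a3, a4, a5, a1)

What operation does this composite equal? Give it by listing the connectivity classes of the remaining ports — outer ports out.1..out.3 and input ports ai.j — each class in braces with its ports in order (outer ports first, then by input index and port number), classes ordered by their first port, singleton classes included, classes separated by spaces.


{out.1} {out.2, a1.2} {out.3} {a1.1, a1.3, a2.2} {a2.1} {a2.3} {a3.1, a3.2, a3.3} {a4.1, a4.2} {a4.3} {a5.1, a5.2} {a5.3}

After gluing at w3, chains via deleted ports link the a-ports.
the subtree at w1 composes to {out.1, a3.1, a3.2, a3.3} {out.2} {out.3, a2.2} {a2.1} {a2.3} on (a2, a3); out.j = own outer ports
the subtree at w2 composes to {out.1} {out.2} {out.3} {a4.1, a4.2} {a4.3} {a5.1, a5.2} {a5.3} on (a4, a5); out.j = own outer ports
the subtree at w3 composes to {out.1} {out.2, a1.2} {out.3} {a1.1, a1.3, a2.2} {a2.1} {a2.3} {a3.1, a3.2, a3.3} {a4.1, a4.2} {a4.3} {a5.1, a5.2} {a5.3} on (a2, a3, a4, a5, a1); out.j = own outer ports


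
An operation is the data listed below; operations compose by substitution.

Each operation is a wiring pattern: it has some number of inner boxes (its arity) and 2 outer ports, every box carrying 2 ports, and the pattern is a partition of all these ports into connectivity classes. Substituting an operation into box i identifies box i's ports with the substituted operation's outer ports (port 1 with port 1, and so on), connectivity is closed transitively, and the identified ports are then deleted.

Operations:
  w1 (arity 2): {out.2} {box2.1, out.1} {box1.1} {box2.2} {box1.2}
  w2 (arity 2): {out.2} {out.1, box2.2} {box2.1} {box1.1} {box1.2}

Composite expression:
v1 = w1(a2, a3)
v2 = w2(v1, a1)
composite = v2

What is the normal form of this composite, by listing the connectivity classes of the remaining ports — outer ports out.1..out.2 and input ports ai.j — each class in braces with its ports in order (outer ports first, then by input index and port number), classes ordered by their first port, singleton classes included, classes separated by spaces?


{out.1, a1.2} {out.2} {a1.1} {a2.1} {a2.2} {a3.1} {a3.2}

Connectivity passes through glued w2-boundaries; trace each wire chain.
the subtree at w1 composes to {out.1, a3.1} {out.2} {a2.1} {a2.2} {a3.2} on (a2, a3); out.j = own outer ports
the subtree at w2 composes to {out.1, a1.2} {out.2} {a1.1} {a2.1} {a2.2} {a3.1} {a3.2} on (a2, a3, a1); out.j = own outer ports


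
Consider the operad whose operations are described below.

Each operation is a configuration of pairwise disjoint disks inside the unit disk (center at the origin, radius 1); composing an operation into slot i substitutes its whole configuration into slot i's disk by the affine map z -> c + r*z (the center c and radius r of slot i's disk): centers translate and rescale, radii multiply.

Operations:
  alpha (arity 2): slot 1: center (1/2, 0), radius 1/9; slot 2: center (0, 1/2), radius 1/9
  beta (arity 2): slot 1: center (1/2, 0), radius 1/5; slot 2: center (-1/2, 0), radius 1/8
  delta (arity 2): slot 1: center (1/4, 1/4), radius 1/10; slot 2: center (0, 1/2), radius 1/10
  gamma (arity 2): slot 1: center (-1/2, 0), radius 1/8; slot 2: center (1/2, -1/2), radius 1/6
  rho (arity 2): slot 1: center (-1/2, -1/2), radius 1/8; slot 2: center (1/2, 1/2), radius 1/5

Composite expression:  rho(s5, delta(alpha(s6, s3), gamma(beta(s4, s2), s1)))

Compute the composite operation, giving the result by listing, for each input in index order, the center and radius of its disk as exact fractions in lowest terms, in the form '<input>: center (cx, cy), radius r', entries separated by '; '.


s1: center (51/100, 59/100), radius 1/300; s2: center (391/800, 3/5), radius 1/3200; s3: center (11/20, 14/25), radius 1/450; s4: center (393/800, 3/5), radius 1/2000; s5: center (-1/2, -1/2), radius 1/8; s6: center (14/25, 11/20), radius 1/450

Nesting under rho composes maps z -> c + r*z down each s-path.
input s5: applying the 1 nested substitution gives center (-1/2, -1/2), radius 1/8
input s6: applying the 3 nested substitutions gives center (14/25, 11/20), radius 1/450
input s3: applying the 3 nested substitutions gives center (11/20, 14/25), radius 1/450
input s4: applying the 4 nested substitutions gives center (393/800, 3/5), radius 1/2000
input s2: applying the 4 nested substitutions gives center (391/800, 3/5), radius 1/3200
input s1: applying the 3 nested substitutions gives center (51/100, 59/100), radius 1/300


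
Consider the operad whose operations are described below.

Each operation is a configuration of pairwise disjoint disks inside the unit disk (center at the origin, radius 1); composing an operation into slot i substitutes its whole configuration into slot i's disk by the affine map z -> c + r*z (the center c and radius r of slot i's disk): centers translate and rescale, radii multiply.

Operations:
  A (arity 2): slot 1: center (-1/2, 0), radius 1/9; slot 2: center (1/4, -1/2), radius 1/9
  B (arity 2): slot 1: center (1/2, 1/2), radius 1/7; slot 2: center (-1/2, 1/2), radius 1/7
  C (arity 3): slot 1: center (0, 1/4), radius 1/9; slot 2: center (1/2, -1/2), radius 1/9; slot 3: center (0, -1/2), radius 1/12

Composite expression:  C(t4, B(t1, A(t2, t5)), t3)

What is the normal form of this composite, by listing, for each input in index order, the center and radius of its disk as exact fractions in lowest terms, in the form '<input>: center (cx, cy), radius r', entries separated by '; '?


Each t-disk chains the slot maps above it in C; radii multiply.
tracing t4 down its 1-map path: center (0, 1/4), radius 1/9
tracing t1 down its 2-map path: center (5/9, -4/9), radius 1/63
tracing t2 down its 3-map path: center (55/126, -4/9), radius 1/567
tracing t5 down its 3-map path: center (113/252, -19/42), radius 1/567
tracing t3 down its 1-map path: center (0, -1/2), radius 1/12

t1: center (5/9, -4/9), radius 1/63; t2: center (55/126, -4/9), radius 1/567; t3: center (0, -1/2), radius 1/12; t4: center (0, 1/4), radius 1/9; t5: center (113/252, -19/42), radius 1/567


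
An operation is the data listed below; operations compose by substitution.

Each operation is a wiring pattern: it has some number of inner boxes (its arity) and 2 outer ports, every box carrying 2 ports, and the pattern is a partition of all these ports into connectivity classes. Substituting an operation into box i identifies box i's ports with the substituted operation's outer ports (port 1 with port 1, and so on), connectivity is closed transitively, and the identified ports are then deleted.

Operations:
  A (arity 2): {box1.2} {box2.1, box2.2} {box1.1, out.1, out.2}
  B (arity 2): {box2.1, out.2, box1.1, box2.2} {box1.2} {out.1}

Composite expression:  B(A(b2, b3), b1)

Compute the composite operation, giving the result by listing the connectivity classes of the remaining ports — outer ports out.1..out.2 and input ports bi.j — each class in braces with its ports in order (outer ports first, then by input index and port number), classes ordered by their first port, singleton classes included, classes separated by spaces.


After gluing at B, chains via deleted ports link the b-ports.
after A, the pattern on (b2, b3) reads {out.1, out.2, b2.1} {b2.2} {b3.1, b3.2} (out.j = its outer ports)
after B, the pattern on (b2, b3, b1) reads {out.1} {out.2, b1.1, b1.2, b2.1} {b2.2} {b3.1, b3.2} (out.j = its outer ports)

{out.1} {out.2, b1.1, b1.2, b2.1} {b2.2} {b3.1, b3.2}


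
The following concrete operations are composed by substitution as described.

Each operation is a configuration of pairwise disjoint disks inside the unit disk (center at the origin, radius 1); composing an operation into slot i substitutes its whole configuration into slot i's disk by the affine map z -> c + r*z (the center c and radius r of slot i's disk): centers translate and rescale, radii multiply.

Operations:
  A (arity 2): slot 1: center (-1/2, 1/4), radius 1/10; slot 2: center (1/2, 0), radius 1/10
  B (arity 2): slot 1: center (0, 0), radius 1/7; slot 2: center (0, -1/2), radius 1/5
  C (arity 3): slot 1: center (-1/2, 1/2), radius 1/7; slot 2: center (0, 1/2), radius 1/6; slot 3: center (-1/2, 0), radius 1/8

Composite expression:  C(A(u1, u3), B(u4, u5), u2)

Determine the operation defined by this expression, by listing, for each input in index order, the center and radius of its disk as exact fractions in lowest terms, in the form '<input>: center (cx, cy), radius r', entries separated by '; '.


Affine substitution under C: radii multiply and u-centers shift.
u1 passes through 2 substitutions, ending at center (-4/7, 15/28), radius 1/70
u3 passes through 2 substitutions, ending at center (-3/7, 1/2), radius 1/70
u4 passes through 2 substitutions, ending at center (0, 1/2), radius 1/42
u5 passes through 2 substitutions, ending at center (0, 5/12), radius 1/30
u2 passes through 1 substitution, ending at center (-1/2, 0), radius 1/8

u1: center (-4/7, 15/28), radius 1/70; u2: center (-1/2, 0), radius 1/8; u3: center (-3/7, 1/2), radius 1/70; u4: center (0, 1/2), radius 1/42; u5: center (0, 5/12), radius 1/30


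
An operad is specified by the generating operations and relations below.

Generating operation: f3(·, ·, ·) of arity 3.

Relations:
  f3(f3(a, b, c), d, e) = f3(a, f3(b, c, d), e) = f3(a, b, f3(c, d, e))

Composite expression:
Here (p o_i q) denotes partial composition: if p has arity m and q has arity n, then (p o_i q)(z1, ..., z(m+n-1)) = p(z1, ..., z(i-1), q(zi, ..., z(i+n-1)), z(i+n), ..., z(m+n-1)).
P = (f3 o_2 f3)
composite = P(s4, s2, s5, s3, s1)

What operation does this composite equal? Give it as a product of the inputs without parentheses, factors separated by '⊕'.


The f3-tree's shape is irrelevant; the s-reading-order decides.
f3(s2, s5, s3) flattens to s2 ⊕ s5 ⊕ s3
f3(s4, f3(s2, s5, s3), s1) flattens to s4 ⊕ s2 ⊕ s5 ⊕ s3 ⊕ s1

s4 ⊕ s2 ⊕ s5 ⊕ s3 ⊕ s1


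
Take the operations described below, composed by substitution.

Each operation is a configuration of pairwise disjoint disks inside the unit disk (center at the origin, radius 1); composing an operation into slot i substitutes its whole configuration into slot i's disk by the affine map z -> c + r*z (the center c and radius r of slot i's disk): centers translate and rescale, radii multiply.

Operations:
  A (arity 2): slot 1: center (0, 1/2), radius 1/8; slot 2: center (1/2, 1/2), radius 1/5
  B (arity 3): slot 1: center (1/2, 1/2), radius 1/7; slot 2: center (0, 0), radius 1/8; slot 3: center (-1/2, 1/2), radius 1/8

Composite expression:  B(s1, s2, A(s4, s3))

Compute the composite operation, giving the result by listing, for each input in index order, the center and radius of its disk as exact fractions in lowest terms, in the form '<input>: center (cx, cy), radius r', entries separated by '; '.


s1: center (1/2, 1/2), radius 1/7; s2: center (0, 0), radius 1/8; s3: center (-7/16, 9/16), radius 1/40; s4: center (-1/2, 9/16), radius 1/64

Below B, radii multiply path by path; the s-disk centers shift.
s1: after 1 affine step, its disk has center (1/2, 1/2), radius 1/7
s2: after 1 affine step, its disk has center (0, 0), radius 1/8
s4: after 2 affine steps, its disk has center (-1/2, 9/16), radius 1/64
s3: after 2 affine steps, its disk has center (-7/16, 9/16), radius 1/40


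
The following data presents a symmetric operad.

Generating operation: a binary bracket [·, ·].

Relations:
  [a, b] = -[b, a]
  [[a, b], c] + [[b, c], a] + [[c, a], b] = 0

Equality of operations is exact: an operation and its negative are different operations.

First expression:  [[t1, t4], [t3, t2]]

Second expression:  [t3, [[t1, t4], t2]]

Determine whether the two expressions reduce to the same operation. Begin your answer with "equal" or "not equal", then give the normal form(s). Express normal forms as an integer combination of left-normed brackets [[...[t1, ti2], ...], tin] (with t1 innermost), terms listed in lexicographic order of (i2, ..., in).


not equal; first: -[[[t1, t4], t2], t3] + [[[t1, t4], t3], t2]; second: -[[[t1, t4], t2], t3]

The first composite normalizes to -[[[t1, t4], t2], t3] + [[[t1, t4], t3], t2]
The second composite normalizes to -[[[t1, t4], t2], t3]
They disagree, so not equal.


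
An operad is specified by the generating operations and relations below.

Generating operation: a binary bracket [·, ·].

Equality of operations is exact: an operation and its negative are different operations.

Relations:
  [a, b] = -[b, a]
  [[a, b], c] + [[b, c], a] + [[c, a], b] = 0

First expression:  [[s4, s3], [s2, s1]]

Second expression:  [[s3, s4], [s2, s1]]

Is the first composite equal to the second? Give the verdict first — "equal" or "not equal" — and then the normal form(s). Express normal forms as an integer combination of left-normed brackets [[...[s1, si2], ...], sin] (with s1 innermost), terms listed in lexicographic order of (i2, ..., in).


not equal — first -[[[s1, s2], s3], s4] + [[[s1, s2], s4], s3], second [[[s1, s2], s3], s4] - [[[s1, s2], s4], s3]


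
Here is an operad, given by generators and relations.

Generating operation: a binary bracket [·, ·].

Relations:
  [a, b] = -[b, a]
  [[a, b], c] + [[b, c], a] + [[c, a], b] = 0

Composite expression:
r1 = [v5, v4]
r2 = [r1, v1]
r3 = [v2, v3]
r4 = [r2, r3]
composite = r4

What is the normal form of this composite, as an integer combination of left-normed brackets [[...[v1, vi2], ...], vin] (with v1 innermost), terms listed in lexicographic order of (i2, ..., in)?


[[[[v1, v4], v5], v2], v3] - [[[[v1, v4], v5], v3], v2] - [[[[v1, v5], v4], v2], v3] + [[[[v1, v5], v4], v3], v2]

Left-normed coefficients sit on the v1-initial expansion words.
Composite bracket: [[[v5, v4], v1], [v2, v3]]
Expanding via [a, b] = ab - ba: 16 signed words (2^4 = 16).
The v1-initial words carry the normal form:
  sign of v1v4v5v2v3 is +1, so it contributes +[[[[v1, v4], v5], v2], v3]
  sign of v1v4v5v3v2 is -1, so it contributes -[[[[v1, v4], v5], v3], v2]
  sign of v1v5v4v2v3 is -1, so it contributes -[[[[v1, v5], v4], v2], v3]
  sign of v1v5v4v3v2 is +1, so it contributes +[[[[v1, v5], v4], v3], v2]


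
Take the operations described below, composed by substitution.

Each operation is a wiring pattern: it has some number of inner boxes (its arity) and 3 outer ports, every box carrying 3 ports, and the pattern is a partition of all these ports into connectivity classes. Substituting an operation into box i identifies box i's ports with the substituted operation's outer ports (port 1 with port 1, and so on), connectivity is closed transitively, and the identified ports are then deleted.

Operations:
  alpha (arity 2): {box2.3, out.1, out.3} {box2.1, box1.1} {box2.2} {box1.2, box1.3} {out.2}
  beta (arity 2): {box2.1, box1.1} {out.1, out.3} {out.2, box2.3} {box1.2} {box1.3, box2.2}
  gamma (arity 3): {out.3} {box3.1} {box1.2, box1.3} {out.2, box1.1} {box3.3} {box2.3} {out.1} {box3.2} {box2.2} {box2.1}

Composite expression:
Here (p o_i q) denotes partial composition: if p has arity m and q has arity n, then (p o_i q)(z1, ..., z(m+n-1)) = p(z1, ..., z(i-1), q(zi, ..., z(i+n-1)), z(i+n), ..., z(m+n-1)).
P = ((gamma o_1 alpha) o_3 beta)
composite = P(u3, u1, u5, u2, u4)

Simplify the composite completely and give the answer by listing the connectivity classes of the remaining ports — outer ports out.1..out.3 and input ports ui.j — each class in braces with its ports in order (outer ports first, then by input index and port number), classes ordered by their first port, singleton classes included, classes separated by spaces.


{out.1} {out.2, u1.3} {out.3} {u1.1, u3.1} {u1.2} {u2.1, u5.1} {u2.2, u5.3} {u2.3} {u3.2, u3.3} {u4.1} {u4.2} {u4.3} {u5.2}

Connectivity passes through glued gamma-boundaries; trace each wire chain.
after alpha, the pattern on (u3, u1) reads {out.1, out.3, u1.3} {out.2} {u1.1, u3.1} {u1.2} {u3.2, u3.3} (out.j = its outer ports)
after beta, the pattern on (u5, u2) reads {out.1, out.3} {out.2, u2.3} {u2.1, u5.1} {u2.2, u5.3} {u5.2} (out.j = its outer ports)
after gamma, the pattern on (u3, u1, u5, u2, u4) reads {out.1} {out.2, u1.3} {out.3} {u1.1, u3.1} {u1.2} {u2.1, u5.1} {u2.2, u5.3} {u2.3} {u3.2, u3.3} {u4.1} {u4.2} {u4.3} {u5.2} (out.j = its outer ports)


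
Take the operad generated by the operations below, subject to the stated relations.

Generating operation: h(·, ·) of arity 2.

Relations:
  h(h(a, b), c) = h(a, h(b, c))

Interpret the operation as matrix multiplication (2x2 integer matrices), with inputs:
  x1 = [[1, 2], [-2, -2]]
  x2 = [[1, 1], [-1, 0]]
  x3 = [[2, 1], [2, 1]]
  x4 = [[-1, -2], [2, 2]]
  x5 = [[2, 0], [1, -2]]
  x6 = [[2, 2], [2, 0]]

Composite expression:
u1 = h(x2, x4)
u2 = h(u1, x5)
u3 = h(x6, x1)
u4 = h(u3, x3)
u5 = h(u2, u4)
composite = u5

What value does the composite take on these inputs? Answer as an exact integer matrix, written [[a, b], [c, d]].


[[-8, -4], [-64, -32]]

h(x2, x4) = [[1, 0], [1, 2]]
h(h(x2, x4), x5) = [[2, 0], [4, -4]]
h(x6, x1) = [[-2, 0], [2, 4]]
h(h(x6, x1), x3) = [[-4, -2], [12, 6]]
h(h(h(x2, x4), x5), h(h(x6, x1), x3)) = [[-8, -4], [-64, -32]]


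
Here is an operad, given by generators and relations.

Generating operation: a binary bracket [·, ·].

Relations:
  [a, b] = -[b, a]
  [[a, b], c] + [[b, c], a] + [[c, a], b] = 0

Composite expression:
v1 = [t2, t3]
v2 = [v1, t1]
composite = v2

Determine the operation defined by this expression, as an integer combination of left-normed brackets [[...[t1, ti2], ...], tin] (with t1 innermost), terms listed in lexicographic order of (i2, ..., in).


-[[t1, t2], t3] + [[t1, t3], t2]

Left-normed coefficients sit on the t1-initial expansion words.
Composite bracket: [[t2, t3], t1]
Under [a, b] = ab - ba we get 4 signed associative words (2^2 = 4).
Keep just the words that open with t1:
  t1t2t3 appears with sign -1, giving the term -[[t1, t2], t3]
  t1t3t2 appears with sign +1, giving the term +[[t1, t3], t2]


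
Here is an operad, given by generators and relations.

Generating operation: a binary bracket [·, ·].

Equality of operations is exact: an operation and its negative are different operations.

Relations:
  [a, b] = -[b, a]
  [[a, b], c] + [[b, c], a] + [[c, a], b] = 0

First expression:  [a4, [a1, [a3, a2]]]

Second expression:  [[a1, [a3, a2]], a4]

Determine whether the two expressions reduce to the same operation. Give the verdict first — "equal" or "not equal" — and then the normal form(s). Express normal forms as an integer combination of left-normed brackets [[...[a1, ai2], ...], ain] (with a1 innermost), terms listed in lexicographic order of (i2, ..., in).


not equal — first [[[a1, a2], a3], a4] - [[[a1, a3], a2], a4], second -[[[a1, a2], a3], a4] + [[[a1, a3], a2], a4]

The first expression, normalized: [[[a1, a2], a3], a4] - [[[a1, a3], a2], a4]
The second expression, normalized: -[[[a1, a2], a3], a4] + [[[a1, a3], a2], a4]
The forms do not match — not equal.


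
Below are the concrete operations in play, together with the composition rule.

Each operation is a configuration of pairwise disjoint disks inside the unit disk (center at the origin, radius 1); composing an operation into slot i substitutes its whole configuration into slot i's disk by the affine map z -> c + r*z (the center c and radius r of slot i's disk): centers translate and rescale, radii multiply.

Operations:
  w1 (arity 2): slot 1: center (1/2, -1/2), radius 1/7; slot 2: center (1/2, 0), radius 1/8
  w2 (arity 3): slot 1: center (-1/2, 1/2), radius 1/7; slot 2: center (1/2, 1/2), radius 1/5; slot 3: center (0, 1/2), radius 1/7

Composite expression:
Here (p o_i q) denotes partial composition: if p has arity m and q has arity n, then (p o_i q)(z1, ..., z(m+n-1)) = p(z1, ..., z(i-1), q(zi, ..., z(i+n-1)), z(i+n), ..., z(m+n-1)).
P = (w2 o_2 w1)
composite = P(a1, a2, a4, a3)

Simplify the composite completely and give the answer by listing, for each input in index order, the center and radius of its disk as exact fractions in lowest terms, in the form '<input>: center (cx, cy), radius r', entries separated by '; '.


a1: center (-1/2, 1/2), radius 1/7; a2: center (3/5, 2/5), radius 1/35; a3: center (0, 1/2), radius 1/7; a4: center (3/5, 1/2), radius 1/40

Below w2, radii multiply path by path; the a-disk centers shift.
input a1: applying the 1 nested substitution gives center (-1/2, 1/2), radius 1/7
input a2: applying the 2 nested substitutions gives center (3/5, 2/5), radius 1/35
input a4: applying the 2 nested substitutions gives center (3/5, 1/2), radius 1/40
input a3: applying the 1 nested substitution gives center (0, 1/2), radius 1/7


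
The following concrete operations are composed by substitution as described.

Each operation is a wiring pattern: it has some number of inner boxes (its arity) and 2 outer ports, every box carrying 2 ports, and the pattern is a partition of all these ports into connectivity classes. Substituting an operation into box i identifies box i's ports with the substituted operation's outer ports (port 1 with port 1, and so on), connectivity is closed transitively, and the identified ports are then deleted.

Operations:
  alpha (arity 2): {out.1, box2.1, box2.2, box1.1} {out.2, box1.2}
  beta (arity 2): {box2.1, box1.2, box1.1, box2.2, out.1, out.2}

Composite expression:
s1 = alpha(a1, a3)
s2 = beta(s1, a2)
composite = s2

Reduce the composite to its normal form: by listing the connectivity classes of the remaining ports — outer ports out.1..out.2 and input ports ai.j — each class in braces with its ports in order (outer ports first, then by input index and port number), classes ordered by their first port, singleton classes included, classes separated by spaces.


{out.1, out.2, a1.1, a1.2, a2.1, a2.2, a3.1, a3.2}

Treat the ports identified at beta as solder joints: merge, then drop.
through alpha, on inputs (a1, a3): {out.1, a1.1, a3.1, a3.2} {out.2, a1.2} (out.j = stage outer ports)
through beta, on inputs (a1, a3, a2): {out.1, out.2, a1.1, a1.2, a2.1, a2.2, a3.1, a3.2} (out.j = stage outer ports)


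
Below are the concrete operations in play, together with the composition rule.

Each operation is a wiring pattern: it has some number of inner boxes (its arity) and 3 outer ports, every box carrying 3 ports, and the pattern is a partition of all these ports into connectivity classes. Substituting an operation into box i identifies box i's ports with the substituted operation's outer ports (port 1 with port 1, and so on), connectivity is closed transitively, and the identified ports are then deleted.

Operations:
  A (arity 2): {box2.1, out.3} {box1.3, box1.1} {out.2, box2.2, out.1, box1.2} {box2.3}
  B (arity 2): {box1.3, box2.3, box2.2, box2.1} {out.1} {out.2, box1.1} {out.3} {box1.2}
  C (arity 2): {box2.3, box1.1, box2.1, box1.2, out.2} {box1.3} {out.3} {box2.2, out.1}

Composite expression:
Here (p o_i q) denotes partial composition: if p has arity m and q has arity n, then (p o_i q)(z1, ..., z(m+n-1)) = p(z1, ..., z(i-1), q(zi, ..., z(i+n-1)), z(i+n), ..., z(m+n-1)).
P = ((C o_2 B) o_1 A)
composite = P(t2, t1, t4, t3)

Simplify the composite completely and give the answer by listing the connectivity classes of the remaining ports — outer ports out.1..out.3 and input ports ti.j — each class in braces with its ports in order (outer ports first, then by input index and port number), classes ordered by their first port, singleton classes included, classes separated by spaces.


{out.1, t4.1} {out.2, t1.2, t2.2} {out.3} {t1.1} {t1.3} {t2.1, t2.3} {t3.1, t3.2, t3.3, t4.3} {t4.2}

Treat the ports identified at C as solder joints: merge, then drop.
through A, on inputs (t2, t1): {out.1, out.2, t1.2, t2.2} {out.3, t1.1} {t1.3} {t2.1, t2.3} (out.j = stage outer ports)
through B, on inputs (t4, t3): {out.1} {out.2, t4.1} {out.3} {t3.1, t3.2, t3.3, t4.3} {t4.2} (out.j = stage outer ports)
through C, on inputs (t2, t1, t4, t3): {out.1, t4.1} {out.2, t1.2, t2.2} {out.3} {t1.1} {t1.3} {t2.1, t2.3} {t3.1, t3.2, t3.3, t4.3} {t4.2} (out.j = stage outer ports)


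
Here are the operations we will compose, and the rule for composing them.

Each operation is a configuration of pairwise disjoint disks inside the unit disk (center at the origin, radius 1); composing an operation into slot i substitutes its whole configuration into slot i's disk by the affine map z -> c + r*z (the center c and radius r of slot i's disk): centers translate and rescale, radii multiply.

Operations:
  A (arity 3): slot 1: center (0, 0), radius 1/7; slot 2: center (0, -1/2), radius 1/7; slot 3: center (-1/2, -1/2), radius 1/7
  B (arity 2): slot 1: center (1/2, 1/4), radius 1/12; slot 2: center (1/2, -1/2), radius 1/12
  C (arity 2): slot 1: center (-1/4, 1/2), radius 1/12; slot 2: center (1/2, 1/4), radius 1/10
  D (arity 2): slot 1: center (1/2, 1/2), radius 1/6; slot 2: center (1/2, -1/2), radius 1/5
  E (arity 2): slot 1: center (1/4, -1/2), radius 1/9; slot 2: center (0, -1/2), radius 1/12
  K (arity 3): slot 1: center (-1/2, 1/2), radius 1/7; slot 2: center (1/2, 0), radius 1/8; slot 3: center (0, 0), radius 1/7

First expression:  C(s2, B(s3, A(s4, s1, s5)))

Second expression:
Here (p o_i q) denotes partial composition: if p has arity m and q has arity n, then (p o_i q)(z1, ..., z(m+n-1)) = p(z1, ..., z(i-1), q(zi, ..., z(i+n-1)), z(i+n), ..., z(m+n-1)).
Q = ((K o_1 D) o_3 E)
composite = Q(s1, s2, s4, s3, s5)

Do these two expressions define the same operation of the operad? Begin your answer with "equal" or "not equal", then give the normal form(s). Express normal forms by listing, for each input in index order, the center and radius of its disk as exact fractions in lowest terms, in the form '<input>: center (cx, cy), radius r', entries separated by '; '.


not equal; first: s1: center (11/20, 47/240), radius 1/840; s2: center (-1/4, 1/2), radius 1/12; s3: center (11/20, 11/40), radius 1/120; s4: center (11/20, 1/5), radius 1/840; s5: center (131/240, 47/240), radius 1/840; second: s1: center (-3/7, 4/7), radius 1/42; s2: center (-3/7, 3/7), radius 1/35; s3: center (1/2, -1/16), radius 1/96; s4: center (17/32, -1/16), radius 1/72; s5: center (0, 0), radius 1/7

The first composite normalizes to s1: center (11/20, 47/240), radius 1/840; s2: center (-1/4, 1/2), radius 1/12; s3: center (11/20, 11/40), radius 1/120; s4: center (11/20, 1/5), radius 1/840; s5: center (131/240, 47/240), radius 1/840
The second composite normalizes to s1: center (-3/7, 4/7), radius 1/42; s2: center (-3/7, 3/7), radius 1/35; s3: center (1/2, -1/16), radius 1/96; s4: center (17/32, -1/16), radius 1/72; s5: center (0, 0), radius 1/7
They disagree, so not equal.


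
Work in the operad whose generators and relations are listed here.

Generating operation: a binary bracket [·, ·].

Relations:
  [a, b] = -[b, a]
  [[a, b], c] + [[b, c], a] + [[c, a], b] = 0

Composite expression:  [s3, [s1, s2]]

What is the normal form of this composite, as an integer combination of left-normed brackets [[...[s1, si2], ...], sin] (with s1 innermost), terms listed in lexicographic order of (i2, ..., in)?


-[[s1, s2], s3]

A multilinear Lie element is pinned by s1-initial words (s1 innermost).
Composite bracket: [s3, [s1, s2]]
Each bracket splits as ab - ba, giving 4 signed words (2^2 = 4).
Coefficients come from the s1-initial words:
  sign of s1s2s3 is -1, so it contributes -[[s1, s2], s3]


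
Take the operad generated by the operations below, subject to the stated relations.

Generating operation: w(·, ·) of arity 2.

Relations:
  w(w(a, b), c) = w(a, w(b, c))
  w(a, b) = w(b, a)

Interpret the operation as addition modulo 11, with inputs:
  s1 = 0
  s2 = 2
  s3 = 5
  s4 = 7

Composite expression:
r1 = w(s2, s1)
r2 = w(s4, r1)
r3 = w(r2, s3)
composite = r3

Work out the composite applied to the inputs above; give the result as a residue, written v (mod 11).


3 (mod 11)

w(s2, s1) = 2
w(s4, w(s2, s1)) = 9
w(w(s4, w(s2, s1)), s3) = 3


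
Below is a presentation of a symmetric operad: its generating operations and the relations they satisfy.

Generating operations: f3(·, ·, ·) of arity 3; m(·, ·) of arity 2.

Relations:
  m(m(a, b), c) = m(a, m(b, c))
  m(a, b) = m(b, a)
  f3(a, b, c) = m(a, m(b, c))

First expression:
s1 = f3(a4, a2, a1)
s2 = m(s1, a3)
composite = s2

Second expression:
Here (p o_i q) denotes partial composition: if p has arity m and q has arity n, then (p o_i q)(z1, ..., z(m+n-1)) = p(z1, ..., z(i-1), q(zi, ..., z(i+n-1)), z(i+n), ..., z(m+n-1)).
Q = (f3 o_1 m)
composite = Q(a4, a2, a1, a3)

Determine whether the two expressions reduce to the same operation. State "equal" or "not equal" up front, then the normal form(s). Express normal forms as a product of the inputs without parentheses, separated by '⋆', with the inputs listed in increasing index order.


equal; both compose to a1 ⋆ a2 ⋆ a3 ⋆ a4

Normal form of the first expression: a1 ⋆ a2 ⋆ a3 ⋆ a4
Normal form of the second expression: a1 ⋆ a2 ⋆ a3 ⋆ a4
Identical normal forms: equal.


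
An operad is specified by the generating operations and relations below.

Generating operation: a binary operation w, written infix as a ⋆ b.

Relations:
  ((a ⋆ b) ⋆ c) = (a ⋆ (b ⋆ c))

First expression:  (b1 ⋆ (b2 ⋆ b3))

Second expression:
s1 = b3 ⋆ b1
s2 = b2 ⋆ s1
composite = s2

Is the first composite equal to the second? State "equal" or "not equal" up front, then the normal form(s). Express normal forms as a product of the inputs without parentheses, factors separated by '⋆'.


The first expression reduces to b1 ⋆ b2 ⋆ b3
The second expression reduces to b2 ⋆ b3 ⋆ b1
Distinct normal forms: not equal.

not equal — first b1 ⋆ b2 ⋆ b3, second b2 ⋆ b3 ⋆ b1


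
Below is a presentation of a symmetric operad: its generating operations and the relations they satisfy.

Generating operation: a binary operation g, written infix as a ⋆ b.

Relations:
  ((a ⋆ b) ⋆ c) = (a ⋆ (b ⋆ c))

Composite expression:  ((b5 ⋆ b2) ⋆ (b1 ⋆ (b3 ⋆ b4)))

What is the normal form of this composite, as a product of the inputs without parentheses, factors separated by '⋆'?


b5 ⋆ b2 ⋆ b1 ⋆ b3 ⋆ b4

All parenthesizations of g agree; list the b-inputs left to right.
(b5 ⋆ b2) flattens to b5 ⋆ b2
(b3 ⋆ b4) flattens to b3 ⋆ b4
(b1 ⋆ (b3 ⋆ b4)) flattens to b1 ⋆ b3 ⋆ b4
((b5 ⋆ b2) ⋆ (b1 ⋆ (b3 ⋆ b4))) flattens to b5 ⋆ b2 ⋆ b1 ⋆ b3 ⋆ b4


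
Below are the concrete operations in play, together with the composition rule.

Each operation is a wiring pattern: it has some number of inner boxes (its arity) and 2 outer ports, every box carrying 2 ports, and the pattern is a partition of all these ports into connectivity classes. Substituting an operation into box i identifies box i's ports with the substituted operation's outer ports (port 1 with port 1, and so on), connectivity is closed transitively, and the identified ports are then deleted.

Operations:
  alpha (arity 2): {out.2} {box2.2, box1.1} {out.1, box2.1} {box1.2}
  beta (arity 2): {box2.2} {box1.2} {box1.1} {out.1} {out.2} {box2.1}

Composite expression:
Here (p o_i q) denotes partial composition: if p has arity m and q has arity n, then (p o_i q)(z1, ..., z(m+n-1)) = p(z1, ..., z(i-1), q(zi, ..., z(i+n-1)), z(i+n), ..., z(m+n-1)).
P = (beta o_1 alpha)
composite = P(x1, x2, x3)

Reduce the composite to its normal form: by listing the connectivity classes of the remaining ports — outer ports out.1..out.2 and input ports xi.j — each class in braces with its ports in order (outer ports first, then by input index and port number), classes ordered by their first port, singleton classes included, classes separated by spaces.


{out.1} {out.2} {x1.1, x2.2} {x1.2} {x2.1} {x3.1} {x3.2}

Connectivity passes through glued beta-boundaries; trace each wire chain.
after alpha, the pattern on (x1, x2) reads {out.1, x2.1} {out.2} {x1.1, x2.2} {x1.2} (out.j = its outer ports)
after beta, the pattern on (x1, x2, x3) reads {out.1} {out.2} {x1.1, x2.2} {x1.2} {x2.1} {x3.1} {x3.2} (out.j = its outer ports)
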